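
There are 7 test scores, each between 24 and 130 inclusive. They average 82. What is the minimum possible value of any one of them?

24

To make one score as small as possible, make the other 6 as large as possible.
The total is 7 × 82 = 574.
The other 6 can take up 6 × 130 = 780 ≥ 574 − 24, so one score can sit at its floor of 24.
Achievable: one at 24 and the other 6 totalling 550, which fits since 6 × 24 ≤ 550 ≤ 6 × 130.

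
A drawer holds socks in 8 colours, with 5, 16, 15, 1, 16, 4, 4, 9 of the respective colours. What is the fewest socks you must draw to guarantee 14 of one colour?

In the worst case you take as many as possible of each colour without reaching 14: 5 + 13 + 13 + 1 + 13 + 4 + 4 + 9 = 62.
The next one must give 14 of some colour, so 62 + 1 = 63.

63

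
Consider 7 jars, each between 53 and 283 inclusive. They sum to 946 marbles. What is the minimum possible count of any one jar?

53

Minimizing one value means maximizing the remaining 6.
The other 6 can take up 6 × 283 = 1698 ≥ 946 − 53, so one jar can sit at its floor of 53.
Achievable: one at 53 and the other 6 totalling 893, which fits since 6 × 53 ≤ 893 ≤ 6 × 283.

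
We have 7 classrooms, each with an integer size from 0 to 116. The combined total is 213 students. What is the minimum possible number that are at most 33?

If only k of them are at most 33, the other 7 − k are at least 34, so the total is at least (7 − k)·34 + k·0.
This is ≤ 213, so (7 − k)·34 + 0k ≤ 213, which gives k ≥ 1.
Exactly 1 works: 1 value at 0 and 6 at 34 total 204; raise one of the low values by 9 (still ≤ 33) to hit 213.

1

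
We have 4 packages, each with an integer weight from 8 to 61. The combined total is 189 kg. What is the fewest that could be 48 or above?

1

Each value short of 48 is at most 47, costing at least 61 − 47 = 14 against the maximum total of 244.
We can afford to lose at most 244 − 189 = 55, so at most ⌊55/14⌋ = 3 fall short, and at least 1 are ≥ 48.
Exactly 1 works: 1 value at 61 and 3 at 47 total 202; lower one of the high values by 13 (still ≥ 48) to hit 189.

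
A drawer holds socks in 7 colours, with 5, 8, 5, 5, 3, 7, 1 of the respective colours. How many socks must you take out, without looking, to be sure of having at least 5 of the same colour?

25

In the worst case you take as many as possible of each colour without reaching 5: 4 + 4 + 4 + 4 + 3 + 4 + 1 = 24.
The next one must give 5 of some colour, so 24 + 1 = 25.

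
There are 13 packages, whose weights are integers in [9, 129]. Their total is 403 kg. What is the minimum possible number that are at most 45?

If only k of them are at most 45, the other 13 − k are at least 46, so the total is at least (13 − k)·46 + k·9.
This is ≤ 403, so (13 − k)·46 + 9k ≤ 403, which gives k ≥ 6.
Exactly 6 works: 6 values at 9 and 7 at 46 total 376; raise one of the low values by 27 (still ≤ 45) to hit 403.

6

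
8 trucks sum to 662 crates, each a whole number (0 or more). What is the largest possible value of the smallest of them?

82

The average is 662/8 < 83, so some value is ≤ 82.
Equality holds with 2 values of 82 and 6 values of 83.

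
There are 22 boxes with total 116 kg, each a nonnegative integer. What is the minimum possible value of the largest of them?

If every one of the 22 were at most 5, the total would be at most 22 × 5 = 110 < 116.
Achievable: 6 of them at 6 and 16 at 5 total 116.

6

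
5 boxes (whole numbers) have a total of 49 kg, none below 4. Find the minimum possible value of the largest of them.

10

Some value must be at least ⌈49/5⌉ = 10, since 5 × 9 = 45 < 49.
Equality holds with 4 values of 10 and 1 value of 9.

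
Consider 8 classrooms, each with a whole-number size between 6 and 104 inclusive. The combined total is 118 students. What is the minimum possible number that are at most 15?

If only k of them are at most 15, the other 8 − k are at least 16, so the total is at least (8 − k)·16 + k·6.
This is ≤ 118, so (8 − k)·16 + 6k ≤ 118, which gives k ≥ 1.
Exactly 1 works: 1 value at 6 and 7 at 16 total 118.

1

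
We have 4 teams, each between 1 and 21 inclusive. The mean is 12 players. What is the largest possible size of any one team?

To make one team as large as possible, make the other 3 as small as possible.
The total is 4 × 12 = 48.
The other 3 contribute at least 3 × 1 = 3, leaving at most 48 − 3 = 45.
But each team is capped at 21, so the maximum is 21.
Achievable: one at 21 and the other 3 totalling 27, which fits since 3 × 1 ≤ 27 ≤ 3 × 21.

21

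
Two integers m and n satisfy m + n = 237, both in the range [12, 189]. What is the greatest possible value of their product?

mn = m(237 − m) is maximized when m is as near 237/2 as the bounds allow.
Taking m = 118 and n = 119 (both in [12, 189]) gives mn = 14042.

14042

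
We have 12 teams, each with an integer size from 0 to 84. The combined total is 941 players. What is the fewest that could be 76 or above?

5

If only k of them are at least 76, the other 12 − k are at most 75, so the total is at most k·84 + (12 − k)·75.
This must reach 941, so k·84 + (12 − k)·75 ≥ 941, giving k ≥ 5.
Exactly 5 works: 5 values at 84 and 7 at 75 total 945; lower one of the high values by 4 (still ≥ 76) to hit 941.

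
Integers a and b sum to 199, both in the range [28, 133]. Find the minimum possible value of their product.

Since a + b is fixed, pushing one of them to its bound minimizes the product.
At the endpoint a = 66, b = 199 − 66 = 133, so ab = 66 × 133 = 8778.

8778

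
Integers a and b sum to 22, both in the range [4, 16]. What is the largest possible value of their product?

121

With a + b fixed, ab peaks when the two are closest together.
Taking a = 11 and b = 11 (both in [4, 16]) gives ab = 121.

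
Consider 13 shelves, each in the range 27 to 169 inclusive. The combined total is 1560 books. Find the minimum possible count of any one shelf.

Minimizing one value means maximizing the remaining 12.
The other 12 can take up 12 × 169 = 2028 ≥ 1560 − 27, so one shelf can sit at its floor of 27.
Achievable: one at 27 and the other 12 totalling 1533, which fits since 12 × 27 ≤ 1533 ≤ 12 × 169.

27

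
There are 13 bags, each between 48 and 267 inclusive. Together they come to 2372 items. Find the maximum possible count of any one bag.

267

To make one bag as large as possible, make the other 12 as small as possible.
The other 12 contribute at least 12 × 48 = 576, leaving at most 2372 − 576 = 1796.
But each bag is capped at 267, so the maximum is 267.
Achievable: one at 267 and the other 12 totalling 2105, which fits since 12 × 48 ≤ 2105 ≤ 12 × 267.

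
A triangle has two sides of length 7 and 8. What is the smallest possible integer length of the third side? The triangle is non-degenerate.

The third side must exceed |7 − 8| = 1.
The smallest integer above 1 is 2.

2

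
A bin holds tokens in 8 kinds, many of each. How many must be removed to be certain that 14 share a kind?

105

You could draw 13 of every kind without reaching 14 of any — 104 in all.
One more forces 14 of some kind, so 104 + 1 = 105.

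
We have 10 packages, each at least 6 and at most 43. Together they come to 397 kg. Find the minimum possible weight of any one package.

Minimizing one value means maximizing the remaining 9.
The other 9 contribute at most 9 × 43 = 387, leaving at least 397 − 387 = 10.
Since 10 ≥ 6, this is achievable: one at 10 and 9 at 43.

10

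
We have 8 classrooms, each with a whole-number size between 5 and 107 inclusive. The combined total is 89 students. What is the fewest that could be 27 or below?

6

Each value above 27 is at least 28, contributing at least 28 − 5 = 23 above the floor 5.
The sum exceeds the floor total 40 by 49, so at most ⌊49/23⌋ = 2 exceed 27, and at least 6 are ≤ 27.
Exactly 6 works: 6 values at 5 and 2 at 28 total 86; raise one of the low values by 3 (still ≤ 27) to hit 89.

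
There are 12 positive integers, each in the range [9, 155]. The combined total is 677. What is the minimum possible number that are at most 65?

3

Let j be the number exceeding 65. Then the total is ≥ 66·j + 9·(12 − j) = 108 + 57j.
So 57j ≤ 569 and j ≤ 9; hence at least 12 − 9 = 3 are ≤ 65.
Exactly 3 works: 3 values at 9 and 9 at 66 total 621; raise one of the low values by 56 (still ≤ 65) to hit 677.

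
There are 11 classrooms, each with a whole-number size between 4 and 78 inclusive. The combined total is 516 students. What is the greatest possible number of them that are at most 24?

6

Suppose k of them are at most 24. Those contribute at most 24 each and the rest at most 78 each.
So the total is at most 24k + 78(11 − k) = 858 − 54k. This must still be ≥ 516, so k ≤ 6.
k = 6 is achieved by 6 values at 24 and 5 at 78, total 534; lower one of the 78's by 18 (still > 24) to reach 516.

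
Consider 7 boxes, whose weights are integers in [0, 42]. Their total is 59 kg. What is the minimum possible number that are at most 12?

If only k of them are at most 12, the other 7 − k are at least 13, so the total is at least (7 − k)·13 + k·0.
This is ≤ 59, so (7 − k)·13 + 0k ≤ 59, which gives k ≥ 3.
Exactly 3 works: 3 values at 0 and 4 at 13 total 52; raise one of the low values by 7 (still ≤ 12) to hit 59.

3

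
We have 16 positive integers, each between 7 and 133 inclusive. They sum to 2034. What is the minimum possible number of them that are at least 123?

8

Suppose at most 16 − j of them reach 123; then j values are ≤ 122 and the rest ≤ 133.
The total is then ≤ 122·j + 133·(16 − j) = 2128 − 11j. For this to be ≥ 2034 we need j ≤ 8, so at least 16 − 8 = 8 must reach 123.
Exactly 8 works: 8 values at 133 and 8 at 122 total 2040; lower one of the high values by 6 (still ≥ 123) to hit 2034.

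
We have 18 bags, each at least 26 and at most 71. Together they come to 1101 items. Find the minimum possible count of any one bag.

26

To make one bag as small as possible, make the other 17 as large as possible.
The other 17 can take up 17 × 71 = 1207 ≥ 1101 − 26, so one bag can sit at its floor of 26.
Achievable: one at 26 and the other 17 totalling 1075, which fits since 17 × 26 ≤ 1075 ≤ 17 × 71.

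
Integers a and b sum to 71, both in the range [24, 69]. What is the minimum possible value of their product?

Since a + b is fixed, pushing one of them to its bound minimizes the product.
At the endpoint a = 24, b = 71 − 24 = 47, so ab = 24 × 47 = 1128.

1128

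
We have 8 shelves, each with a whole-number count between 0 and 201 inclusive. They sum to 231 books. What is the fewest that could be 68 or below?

Each value above 68 is at least 69, contributing at least 69 − 0 = 69 above the floor 0.
The sum exceeds the floor total 0 by 231, so at most ⌊231/69⌋ = 3 exceed 68, and at least 5 are ≤ 68.
Exactly 5 works: 5 values at 0 and 3 at 69 total 207; raise one of the low values by 24 (still ≤ 68) to hit 231.

5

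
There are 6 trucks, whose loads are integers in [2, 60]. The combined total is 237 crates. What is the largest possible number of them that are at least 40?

Suppose k of them are at least 40. Those contribute at least 40 each and the other 6 − k at least 2 each.
So the total is at least 40k + 2(6 − k) = 12 + 38k. This must be ≤ 237, giving k ≤ 5.
k = 5 is achieved by 5 values at 40 and 1 at 2, total 202; add 35 to one value (staying below 40) to reach 237.

5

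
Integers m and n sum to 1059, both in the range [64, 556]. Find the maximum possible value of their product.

For a fixed sum, the product mn is largest when m and n are as close as possible.
Taking m = 529 and n = 530 (both in [64, 556]) gives mn = 280370.

280370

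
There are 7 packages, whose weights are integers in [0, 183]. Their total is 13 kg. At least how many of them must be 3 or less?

Each value above 3 is at least 4, contributing at least 4 − 0 = 4 above the floor 0.
The sum exceeds the floor total 0 by 13, so at most ⌊13/4⌋ = 3 exceed 3, and at least 4 are ≤ 3.
Exactly 4 works: 4 values at 0 and 3 at 4 total 12; raise one of the low values by 1 (still ≤ 3) to hit 13.

4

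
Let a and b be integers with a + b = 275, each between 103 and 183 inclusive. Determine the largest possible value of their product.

With a + b fixed, ab peaks when the two are closest together.
Taking a = 137 and b = 138 (both in [103, 183]) gives ab = 18906.

18906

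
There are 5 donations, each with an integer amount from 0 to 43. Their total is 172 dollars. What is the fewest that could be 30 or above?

2

Each value short of 30 is at most 29, costing at least 43 − 29 = 14 against the maximum total of 215.
We can afford to lose at most 215 − 172 = 43, so at most ⌊43/14⌋ = 3 fall short, and at least 2 are ≥ 30.
Exactly 2 works: 2 values at 43 and 3 at 29 total 173; lower one of the high values by 1 (still ≥ 30) to hit 172.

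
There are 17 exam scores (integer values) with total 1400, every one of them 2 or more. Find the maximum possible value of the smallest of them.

82

The 17 values sum to 1400, so their minimum is at most ⌊1400/17⌋ = 82.
Achievable: 11 of them at 82 and 6 at 83 total 1400.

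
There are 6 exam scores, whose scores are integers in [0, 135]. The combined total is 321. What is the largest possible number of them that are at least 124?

With k values at 124 or above and the rest at least 0, the sum is at least 0 + 124k.
Since the sum is 321, we need 124k ≤ 321, i.e. k ≤ 2.
k = 2 is achieved by 2 values at 124 and 4 at 0, total 248; add 73 to one value (staying below 124) to reach 321.

2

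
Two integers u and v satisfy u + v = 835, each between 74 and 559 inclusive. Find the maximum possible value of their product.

uv = u(835 − u) is maximized when u is as near 835/2 as the bounds allow.
Taking u = 417 and v = 418 (both in [74, 559]) gives uv = 174306.

174306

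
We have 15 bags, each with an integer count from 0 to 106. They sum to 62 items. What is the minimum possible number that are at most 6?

If only k of them are at most 6, the other 15 − k are at least 7, so the total is at least (15 − k)·7 + k·0.
This is ≤ 62, so (15 − k)·7 + 0k ≤ 62, which gives k ≥ 7.
Exactly 7 works: 7 values at 0 and 8 at 7 total 56; raise one of the low values by 6 (still ≤ 6) to hit 62.

7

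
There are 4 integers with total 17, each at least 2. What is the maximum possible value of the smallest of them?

4

If every one of the 4 were at least 5, the total would be at least 4 × 5 = 20 > 17.
Equality holds with 3 values of 4 and 1 value of 5.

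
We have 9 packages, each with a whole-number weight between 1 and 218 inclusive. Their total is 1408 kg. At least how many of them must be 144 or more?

2

Each value short of 144 is at most 143, costing at least 218 − 143 = 75 against the maximum total of 1962.
We can afford to lose at most 1962 − 1408 = 554, so at most ⌊554/75⌋ = 7 fall short, and at least 2 are ≥ 144.
Exactly 2 works: 2 values at 218 and 7 at 143 total 1437; lower one of the high values by 29 (still ≥ 144) to hit 1408.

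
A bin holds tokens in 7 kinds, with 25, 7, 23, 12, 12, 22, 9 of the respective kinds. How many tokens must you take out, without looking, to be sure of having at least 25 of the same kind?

110

In the worst case you take as many as possible of each kind without reaching 25: 24 + 7 + 23 + 12 + 12 + 22 + 9 = 109.
The next one must give 25 of some kind, so 109 + 1 = 110.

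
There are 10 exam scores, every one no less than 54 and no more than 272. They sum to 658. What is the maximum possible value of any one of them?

To make one score as large as possible, make the other 9 as small as possible.
The other 9 contribute at least 9 × 54 = 486, leaving at most 658 − 486 = 172.
Since 172 ≤ 272, this is achievable: one at 172 and 9 at 54.

172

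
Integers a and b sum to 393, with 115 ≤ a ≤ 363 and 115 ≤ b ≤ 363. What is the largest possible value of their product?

ab = a(393 − a) is maximized when a is as near 393/2 as the bounds allow.
Taking a = 196 and b = 197 (both in [115, 363]) gives ab = 38612.

38612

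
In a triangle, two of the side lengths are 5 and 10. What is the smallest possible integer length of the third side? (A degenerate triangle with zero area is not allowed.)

6

The third side must exceed |5 − 10| = 5.
The smallest integer above 5 is 6.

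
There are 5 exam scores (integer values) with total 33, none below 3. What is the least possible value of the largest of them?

The average is 33/5 > 6, so not all 5 can be 6 or less; the largest is ≥ 7.
Achievable: 3 of them at 7 and 2 at 6 total 33.

7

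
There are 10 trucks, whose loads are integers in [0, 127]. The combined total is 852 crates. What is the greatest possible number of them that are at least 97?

With k values at 97 or above and the rest at least 0, the sum is at least 0 + 97k.
Since the sum is 852, we need 97k ≤ 852, i.e. k ≤ 8.
k = 8 is achieved by 8 values at 97 and 2 at 0, total 776; add 76 to one value (staying below 97) to reach 852.

8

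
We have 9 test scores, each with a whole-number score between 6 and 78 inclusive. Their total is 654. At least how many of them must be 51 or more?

If only k of them are at least 51, the other 9 − k are at most 50, so the total is at most k·78 + (9 − k)·50.
This must reach 654, so k·78 + (9 − k)·50 ≥ 654, giving k ≥ 8.
Exactly 8 works: 8 values at 78 and 1 at 50 total 674; lower one of the high values by 20 (still ≥ 51) to hit 654.

8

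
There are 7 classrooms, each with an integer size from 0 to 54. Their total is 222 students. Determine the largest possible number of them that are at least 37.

Suppose k of them are at least 37. Those contribute at least 37 each and the other 7 − k at least 0 each.
So the total is at least 37k + 0(7 − k) = 0 + 37k. This must be ≤ 222, giving k ≤ 6.
k = 6 is achieved by 6 values at 37 and 1 at 0, total 222.

6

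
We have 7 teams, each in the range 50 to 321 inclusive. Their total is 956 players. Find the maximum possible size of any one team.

Maximizing one value means minimizing the remaining 6.
The other 6 contribute at least 6 × 50 = 300, leaving at most 956 − 300 = 656.
But each team is capped at 321, so the maximum is 321.
Achievable: one at 321 and the other 6 totalling 635, which fits since 6 × 50 ≤ 635 ≤ 6 × 321.

321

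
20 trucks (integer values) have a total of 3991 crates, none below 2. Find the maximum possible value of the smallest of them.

The 20 values sum to 3991, so their minimum is at most ⌊3991/20⌋ = 199.
Achievable: 9 of them at 199 and 11 at 200 total 3991.

199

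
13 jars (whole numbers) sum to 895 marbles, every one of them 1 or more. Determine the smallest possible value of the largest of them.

69

Some value must be at least ⌈895/13⌉ = 69, since 13 × 68 = 884 < 895.
Achievable: 11 of them at 69 and 2 at 68 total 895.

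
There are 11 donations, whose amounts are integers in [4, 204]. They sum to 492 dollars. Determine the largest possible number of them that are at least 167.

If k of the values are ≥ 167, the total is ≥ 167k + 4(11 − k).
Setting 167k + 4(11 − k) ≤ 492 gives 163k ≤ 448, so k ≤ 2.
k = 2 is achieved by 2 values at 167 and 9 at 4, total 370; add 122 to one value (staying below 167) to reach 492.

2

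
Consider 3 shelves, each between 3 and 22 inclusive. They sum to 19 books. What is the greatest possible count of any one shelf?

To make one shelf as large as possible, make the other 2 as small as possible.
The other 2 contribute at least 2 × 3 = 6, leaving at most 19 − 6 = 13.
Since 13 ≤ 22, this is achievable: one at 13 and 2 at 3.

13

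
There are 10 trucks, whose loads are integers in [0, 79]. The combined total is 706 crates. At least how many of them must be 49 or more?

8

Suppose at most 10 − j of them reach 49; then j values are ≤ 48 and the rest ≤ 79.
The total is then ≤ 48·j + 79·(10 − j) = 790 − 31j. For this to be ≥ 706 we need j ≤ 2, so at least 10 − 2 = 8 must reach 49.
Exactly 8 works: 8 values at 79 and 2 at 48 total 728; lower one of the high values by 22 (still ≥ 49) to hit 706.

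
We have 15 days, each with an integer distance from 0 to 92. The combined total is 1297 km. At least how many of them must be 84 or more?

Suppose at most 15 − j of them reach 84; then j values are ≤ 83 and the rest ≤ 92.
The total is then ≤ 83·j + 92·(15 − j) = 1380 − 9j. For this to be ≥ 1297 we need j ≤ 9, so at least 15 − 9 = 6 must reach 84.
Exactly 6 works: 6 values at 92 and 9 at 83 total 1299; lower one of the high values by 2 (still ≥ 84) to hit 1297.

6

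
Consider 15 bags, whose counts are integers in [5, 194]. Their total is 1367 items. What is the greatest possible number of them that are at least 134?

10

With k values at 134 or above and the rest at least 5, the sum is at least 75 + 129k.
Since the sum is 1367, we need 129k ≤ 1292, i.e. k ≤ 10.
k = 10 is achieved by 10 values at 134 and 5 at 5, total 1365; add 2 to one value (staying below 134) to reach 1367.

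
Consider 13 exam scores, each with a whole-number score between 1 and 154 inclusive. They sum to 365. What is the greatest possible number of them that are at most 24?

12

Each value at 24 or below falls at least 154 − 24 = 130 short of the ceiling 154.
The ceiling total is 13 × 154 = 2002, and we need 365, so at most ⌊(2002 − 365)/130⌋ = 12 can be that low.
k = 12 is achieved by 12 values at 24 and 1 at 154, total 442; lower one of the 154's by 77 (still > 24) to reach 365.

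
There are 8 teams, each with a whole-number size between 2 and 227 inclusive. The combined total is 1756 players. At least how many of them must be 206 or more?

Suppose at most 8 − j of them reach 206; then j values are ≤ 205 and the rest ≤ 227.
The total is then ≤ 205·j + 227·(8 − j) = 1816 − 22j. For this to be ≥ 1756 we need j ≤ 2, so at least 8 − 2 = 6 must reach 206.
Exactly 6 works: 6 values at 227 and 2 at 205 total 1772; lower one of the high values by 16 (still ≥ 206) to hit 1756.

6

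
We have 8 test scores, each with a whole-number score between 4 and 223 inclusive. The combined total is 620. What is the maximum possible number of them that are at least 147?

4

With k values at 147 or above and the rest at least 4, the sum is at least 32 + 143k.
Since the sum is 620, we need 143k ≤ 588, i.e. k ≤ 4.
k = 4 is achieved by 4 values at 147 and 4 at 4, total 604; add 16 to one value (staying below 147) to reach 620.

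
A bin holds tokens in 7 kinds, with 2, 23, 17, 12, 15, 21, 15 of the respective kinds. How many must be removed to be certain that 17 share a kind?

93

In the worst case you take as many as possible of each kind without reaching 17: 2 + 16 + 16 + 12 + 15 + 16 + 15 = 92.
The next one must give 17 of some kind, so 92 + 1 = 93.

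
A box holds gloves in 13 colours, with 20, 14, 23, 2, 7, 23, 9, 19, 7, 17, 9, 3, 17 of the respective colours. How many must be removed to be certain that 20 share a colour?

162

In the worst case you take as many as possible of each colour without reaching 20: 19 + 14 + 19 + 2 + 7 + 19 + 9 + 19 + 7 + 17 + 9 + 3 + 17 = 161.
The next one must give 20 of some colour, so 161 + 1 = 162.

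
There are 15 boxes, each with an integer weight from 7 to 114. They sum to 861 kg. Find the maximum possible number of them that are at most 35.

Suppose k of them are at most 35. Those contribute at most 35 each and the rest at most 114 each.
So the total is at most 35k + 114(15 − k) = 1710 − 79k. This must still be ≥ 861, so k ≤ 10.
k = 10 is achieved by 10 values at 35 and 5 at 114, total 920; lower one of the 114's by 59 (still > 35) to reach 861.

10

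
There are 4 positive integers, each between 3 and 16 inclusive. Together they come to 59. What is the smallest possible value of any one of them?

To make one integer as small as possible, make the other 3 as large as possible.
The other 3 contribute at most 3 × 16 = 48, leaving at least 59 − 48 = 11.
Since 11 ≥ 3, this is achievable: one at 11 and 3 at 16.

11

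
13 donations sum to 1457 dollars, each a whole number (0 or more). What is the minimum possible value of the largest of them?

If every one of the 13 were at most 112, the total would be at most 13 × 112 = 1456 < 1457.
Taking 12 copies of 112 and 1 copy of 113 gives exactly 1457, so 113 is attained.

113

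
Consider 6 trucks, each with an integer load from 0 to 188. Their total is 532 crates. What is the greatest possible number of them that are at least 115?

If k of the values are ≥ 115, the total is ≥ 115k + 0(6 − k).
Setting 115k + 0(6 − k) ≤ 532 gives 115k ≤ 532, so k ≤ 4.
k = 4 is achieved by 4 values at 115 and 2 at 0, total 460; add 72 to one value (staying below 115) to reach 532.

4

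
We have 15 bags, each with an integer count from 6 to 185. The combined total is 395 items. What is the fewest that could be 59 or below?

10

If only k of them are at most 59, the other 15 − k are at least 60, so the total is at least (15 − k)·60 + k·6.
This is ≤ 395, so (15 − k)·60 + 6k ≤ 395, which gives k ≥ 10.
Exactly 10 works: 10 values at 6 and 5 at 60 total 360; raise one of the low values by 35 (still ≤ 59) to hit 395.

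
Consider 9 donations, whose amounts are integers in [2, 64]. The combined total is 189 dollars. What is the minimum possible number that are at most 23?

2

If only k of them are at most 23, the other 9 − k are at least 24, so the total is at least (9 − k)·24 + k·2.
This is ≤ 189, so (9 − k)·24 + 2k ≤ 189, which gives k ≥ 2.
Exactly 2 works: 2 values at 2 and 7 at 24 total 172; raise one of the low values by 17 (still ≤ 23) to hit 189.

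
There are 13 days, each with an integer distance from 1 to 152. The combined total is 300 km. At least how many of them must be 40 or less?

6

Let j be the number exceeding 40. Then the total is ≥ 41·j + 1·(13 − j) = 13 + 40j.
So 40j ≤ 287 and j ≤ 7; hence at least 13 − 7 = 6 are ≤ 40.
Exactly 6 works: 6 values at 1 and 7 at 41 total 293; raise one of the low values by 7 (still ≤ 40) to hit 300.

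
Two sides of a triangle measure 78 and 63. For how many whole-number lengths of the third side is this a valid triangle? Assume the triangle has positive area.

125

The triangle inequality gives |78 − 63| < c < 78 + 63, i.e. 15 < c < 141.
So c can be any integer from 16 to 140: 125 values.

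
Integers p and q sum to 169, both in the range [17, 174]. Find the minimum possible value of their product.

Since p + q is fixed, pushing one of them to its bound minimizes the product.
At the endpoint p = 17, q = 169 − 17 = 152, so pq = 17 × 152 = 2584.

2584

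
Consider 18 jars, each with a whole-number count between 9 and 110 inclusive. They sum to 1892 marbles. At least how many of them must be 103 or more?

Suppose at most 18 − j of them reach 103; then j values are ≤ 102 and the rest ≤ 110.
The total is then ≤ 102·j + 110·(18 − j) = 1980 − 8j. For this to be ≥ 1892 we need j ≤ 11, so at least 18 − 11 = 7 must reach 103.
Exactly 7 works: 7 values at 110 and 11 at 102 total 1892.

7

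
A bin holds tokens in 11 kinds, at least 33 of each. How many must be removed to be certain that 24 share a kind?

You could draw 23 of every kind without reaching 24 of any — 253 in all.
One more forces 24 of some kind, so 253 + 1 = 254.

254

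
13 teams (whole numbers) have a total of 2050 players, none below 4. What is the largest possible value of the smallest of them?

157

If every one of the 13 were at least 158, the total would be at least 13 × 158 = 2054 > 2050.
Achievable: 4 of them at 157 and 9 at 158 total 2050.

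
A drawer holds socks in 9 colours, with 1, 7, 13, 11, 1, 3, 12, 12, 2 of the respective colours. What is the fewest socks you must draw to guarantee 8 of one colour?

In the worst case you take as many as possible of each colour without reaching 8: 1 + 7 + 7 + 7 + 1 + 3 + 7 + 7 + 2 = 42.
The next one must give 8 of some colour, so 42 + 1 = 43.

43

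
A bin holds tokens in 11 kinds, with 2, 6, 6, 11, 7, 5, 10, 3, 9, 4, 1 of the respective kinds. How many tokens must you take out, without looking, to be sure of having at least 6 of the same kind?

46

In the worst case you take as many as possible of each kind without reaching 6: 2 + 5 + 5 + 5 + 5 + 5 + 5 + 3 + 5 + 4 + 1 = 45.
The next one must give 6 of some kind, so 45 + 1 = 46.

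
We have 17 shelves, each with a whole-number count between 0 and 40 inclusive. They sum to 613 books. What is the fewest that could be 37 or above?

1

Each value short of 37 is at most 36, costing at least 40 − 36 = 4 against the maximum total of 680.
We can afford to lose at most 680 − 613 = 67, so at most ⌊67/4⌋ = 16 fall short, and at least 1 are ≥ 37.
Exactly 1 works: 1 value at 40 and 16 at 36 total 616; lower one of the high values by 3 (still ≥ 37) to hit 613.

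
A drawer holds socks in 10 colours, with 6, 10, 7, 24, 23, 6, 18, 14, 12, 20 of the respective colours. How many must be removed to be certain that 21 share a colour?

In the worst case you take as many as possible of each colour without reaching 21: 6 + 10 + 7 + 20 + 20 + 6 + 18 + 14 + 12 + 20 = 133.
The next one must give 21 of some colour, so 133 + 1 = 134.

134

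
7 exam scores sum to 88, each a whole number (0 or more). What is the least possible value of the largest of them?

13

If every one of the 7 were at most 12, the total would be at most 7 × 12 = 84 < 88.
Achievable: 4 of them at 13 and 3 at 12 total 88.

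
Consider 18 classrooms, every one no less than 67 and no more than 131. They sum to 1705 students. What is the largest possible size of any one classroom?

131

Maximizing one value means minimizing the remaining 17.
The other 17 contribute at least 17 × 67 = 1139, leaving at most 1705 − 1139 = 566.
But each classroom is capped at 131, so the maximum is 131.
Achievable: one at 131 and the other 17 totalling 1574, which fits since 17 × 67 ≤ 1574 ≤ 17 × 131.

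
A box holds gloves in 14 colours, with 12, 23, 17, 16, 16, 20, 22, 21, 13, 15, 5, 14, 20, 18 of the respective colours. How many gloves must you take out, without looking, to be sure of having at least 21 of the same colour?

In the worst case you take as many as possible of each colour without reaching 21: 12 + 20 + 17 + 16 + 16 + 20 + 20 + 20 + 13 + 15 + 5 + 14 + 20 + 18 = 226.
The next one must give 21 of some colour, so 226 + 1 = 227.

227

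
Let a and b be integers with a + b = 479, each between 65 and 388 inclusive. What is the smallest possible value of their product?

35308

For a fixed sum, ab is smallest when a and b are as far apart as possible.
The extreme feasible split is a = 91, b = 388, giving ab = 35308.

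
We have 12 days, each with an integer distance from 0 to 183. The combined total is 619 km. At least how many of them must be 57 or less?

Each value above 57 is at least 58, contributing at least 58 − 0 = 58 above the floor 0.
The sum exceeds the floor total 0 by 619, so at most ⌊619/58⌋ = 10 exceed 57, and at least 2 are ≤ 57.
Exactly 2 works: 2 values at 0 and 10 at 58 total 580; raise one of the low values by 39 (still ≤ 57) to hit 619.

2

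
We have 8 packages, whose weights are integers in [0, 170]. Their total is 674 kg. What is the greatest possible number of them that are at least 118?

5

With k values at 118 or above and the rest at least 0, the sum is at least 0 + 118k.
Since the sum is 674, we need 118k ≤ 674, i.e. k ≤ 5.
k = 5 is achieved by 5 values at 118 and 3 at 0, total 590; add 84 to one value (staying below 118) to reach 674.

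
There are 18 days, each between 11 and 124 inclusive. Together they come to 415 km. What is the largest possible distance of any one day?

Maximizing one value means minimizing the remaining 17.
The other 17 contribute at least 17 × 11 = 187, leaving at most 415 − 187 = 228.
But each day is capped at 124, so the maximum is 124.
Achievable: one at 124 and the other 17 totalling 291, which fits since 17 × 11 ≤ 291 ≤ 17 × 124.

124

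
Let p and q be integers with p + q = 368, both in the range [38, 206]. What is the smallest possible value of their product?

Since p + q is fixed, pushing one of them to its bound minimizes the product.
The extreme feasible split is p = 162, q = 206, giving pq = 33372.

33372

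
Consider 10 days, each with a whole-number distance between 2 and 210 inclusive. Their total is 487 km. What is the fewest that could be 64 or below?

3

Each value above 64 is at least 65, contributing at least 65 − 2 = 63 above the floor 2.
The sum exceeds the floor total 20 by 467, so at most ⌊467/63⌋ = 7 exceed 64, and at least 3 are ≤ 64.
Exactly 3 works: 3 values at 2 and 7 at 65 total 461; raise one of the low values by 26 (still ≤ 64) to hit 487.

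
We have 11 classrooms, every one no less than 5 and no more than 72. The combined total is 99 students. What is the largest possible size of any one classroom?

Maximizing one value means minimizing the remaining 10.
The other 10 contribute at least 10 × 5 = 50, leaving at most 99 − 50 = 49.
Since 49 ≤ 72, this is achievable: one at 49 and 10 at 5.

49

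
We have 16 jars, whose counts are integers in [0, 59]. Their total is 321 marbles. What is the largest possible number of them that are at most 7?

Each value at 7 or below falls at least 59 − 7 = 52 short of the ceiling 59.
The ceiling total is 16 × 59 = 944, and we need 321, so at most ⌊(944 − 321)/52⌋ = 11 can be that low.
k = 11 is achieved by 11 values at 7 and 5 at 59, total 372; lower one of the 59's by 51 (still > 7) to reach 321.

11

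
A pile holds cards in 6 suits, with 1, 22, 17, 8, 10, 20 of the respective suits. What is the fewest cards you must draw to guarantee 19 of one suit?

73

In the worst case you take as many as possible of each suit without reaching 19: 1 + 18 + 17 + 8 + 10 + 18 = 72.
The next one must give 19 of some suit, so 72 + 1 = 73.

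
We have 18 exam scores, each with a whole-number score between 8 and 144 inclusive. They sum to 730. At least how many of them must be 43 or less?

If only k of them are at most 43, the other 18 − k are at least 44, so the total is at least (18 − k)·44 + k·8.
This is ≤ 730, so (18 − k)·44 + 8k ≤ 730, which gives k ≥ 2.
Exactly 2 works: 2 values at 8 and 16 at 44 total 720; raise one of the low values by 10 (still ≤ 43) to hit 730.

2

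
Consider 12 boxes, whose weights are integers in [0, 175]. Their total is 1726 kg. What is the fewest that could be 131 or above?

4

If only k of them are at least 131, the other 12 − k are at most 130, so the total is at most k·175 + (12 − k)·130.
This must reach 1726, so k·175 + (12 − k)·130 ≥ 1726, giving k ≥ 4.
Exactly 4 works: 4 values at 175 and 8 at 130 total 1740; lower one of the high values by 14 (still ≥ 131) to hit 1726.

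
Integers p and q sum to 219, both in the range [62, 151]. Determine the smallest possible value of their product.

pq = p(219 − p) is concave in p, so over [68, 151] it is minimized at an endpoint.
The extreme feasible split is p = 68, q = 151, giving pq = 10268.

10268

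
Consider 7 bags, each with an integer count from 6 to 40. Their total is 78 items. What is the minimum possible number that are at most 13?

3

If only k of them are at most 13, the other 7 − k are at least 14, so the total is at least (7 − k)·14 + k·6.
This is ≤ 78, so (7 − k)·14 + 6k ≤ 78, which gives k ≥ 3.
Exactly 3 works: 3 values at 6 and 4 at 14 total 74; raise one of the low values by 4 (still ≤ 13) to hit 78.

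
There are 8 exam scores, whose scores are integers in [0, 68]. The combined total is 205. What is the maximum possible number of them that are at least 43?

4

With k values at 43 or above and the rest at least 0, the sum is at least 0 + 43k.
Since the sum is 205, we need 43k ≤ 205, i.e. k ≤ 4.
k = 4 is achieved by 4 values at 43 and 4 at 0, total 172; add 33 to one value (staying below 43) to reach 205.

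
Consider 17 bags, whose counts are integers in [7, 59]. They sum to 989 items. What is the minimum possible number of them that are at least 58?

10

Each value short of 58 is at most 57, costing at least 59 − 57 = 2 against the maximum total of 1003.
We can afford to lose at most 1003 − 989 = 14, so at most ⌊14/2⌋ = 7 fall short, and at least 10 are ≥ 58.
Exactly 10 works: 10 values at 59 and 7 at 57 total 989.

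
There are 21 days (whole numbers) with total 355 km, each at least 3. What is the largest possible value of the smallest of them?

If every one of the 21 were at least 17, the total would be at least 21 × 17 = 357 > 355.
Taking 2 copies of 16 and 19 copies of 17 gives exactly 355, so 16 is attained.

16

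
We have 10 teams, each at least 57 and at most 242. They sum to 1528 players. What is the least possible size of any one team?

57

To make one team as small as possible, make the other 9 as large as possible.
The other 9 can take up 9 × 242 = 2178 ≥ 1528 − 57, so one team can sit at its floor of 57.
Achievable: one at 57 and the other 9 totalling 1471, which fits since 9 × 57 ≤ 1471 ≤ 9 × 242.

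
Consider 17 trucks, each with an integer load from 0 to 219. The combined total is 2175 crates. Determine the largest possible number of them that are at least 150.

14

Suppose k of them are at least 150. Those contribute at least 150 each and the other 17 − k at least 0 each.
So the total is at least 150k + 0(17 − k) = 0 + 150k. This must be ≤ 2175, giving k ≤ 14.
k = 14 is achieved by 14 values at 150 and 3 at 0, total 2100; add 75 to one value (staying below 150) to reach 2175.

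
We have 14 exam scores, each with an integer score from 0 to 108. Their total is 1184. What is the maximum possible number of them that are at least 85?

13

If k of the values are ≥ 85, the total is ≥ 85k + 0(14 − k).
Setting 85k + 0(14 − k) ≤ 1184 gives 85k ≤ 1184, so k ≤ 13.
k = 13 is achieved by 13 values at 85 and 1 at 0, total 1105; add 79 to one value (staying below 85) to reach 1184.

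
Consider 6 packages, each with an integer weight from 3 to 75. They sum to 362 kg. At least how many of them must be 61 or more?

1

Suppose at most 6 − j of them reach 61; then j values are ≤ 60 and the rest ≤ 75.
The total is then ≤ 60·j + 75·(6 − j) = 450 − 15j. For this to be ≥ 362 we need j ≤ 5, so at least 6 − 5 = 1 must reach 61.
Exactly 1 works: 1 value at 75 and 5 at 60 total 375; lower one of the high values by 13 (still ≥ 61) to hit 362.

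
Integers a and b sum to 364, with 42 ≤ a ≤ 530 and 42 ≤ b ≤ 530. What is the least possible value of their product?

13524

Since a + b is fixed, pushing one of them to its bound minimizes the product.
At the endpoint a = 42, b = 364 − 42 = 322, so ab = 42 × 322 = 13524.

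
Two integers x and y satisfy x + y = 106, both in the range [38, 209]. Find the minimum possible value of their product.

2584

xy = x(106 − x) is concave in x, so over [38, 68] it is minimized at an endpoint.
At the endpoint x = 38, y = 106 − 38 = 68, so xy = 38 × 68 = 2584.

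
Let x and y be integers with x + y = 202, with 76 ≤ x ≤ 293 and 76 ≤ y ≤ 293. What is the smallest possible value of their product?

Since x + y is fixed, pushing one of them to its bound minimizes the product.
The extreme feasible split is x = 76, y = 126, giving xy = 9576.

9576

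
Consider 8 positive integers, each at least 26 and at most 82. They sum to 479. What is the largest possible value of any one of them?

82

Maximizing one value means minimizing the remaining 7.
The other 7 contribute at least 7 × 26 = 182, leaving at most 479 − 182 = 297.
But each integer is capped at 82, so the maximum is 82.
Achievable: one at 82 and the other 7 totalling 397, which fits since 7 × 26 ≤ 397 ≤ 7 × 82.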